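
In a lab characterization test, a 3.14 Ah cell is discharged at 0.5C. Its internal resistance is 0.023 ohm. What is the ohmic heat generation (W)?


Step 1: I = C_rate * capacity = 0.5 * 3.14 = 1.57 A
Step 2: Q = I^2 * R = 1.57^2 * 0.023 = 2.4649 * 0.023 = 0.05669 W

0.05669 W


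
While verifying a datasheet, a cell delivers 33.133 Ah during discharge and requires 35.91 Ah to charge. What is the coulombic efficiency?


Coulombic efficiency = 33.133/35.91 * 100% = 92.27%

92.27%


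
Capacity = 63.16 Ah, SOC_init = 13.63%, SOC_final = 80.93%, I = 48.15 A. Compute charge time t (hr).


Step 1: dSOC = 80.93% - 13.63% = 67.3%
Step 2: delta_Ah = 63.16 * 67.3 / 100 = 42.507 Ah
Step 3: t = 42.507 / 48.15 = 0.8828 hr

0.8828 hr


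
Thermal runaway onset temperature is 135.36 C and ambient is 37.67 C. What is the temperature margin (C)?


margin = T_onset - T_ambient = 135.36 - 37.67 = 97.69 C

97.69 C


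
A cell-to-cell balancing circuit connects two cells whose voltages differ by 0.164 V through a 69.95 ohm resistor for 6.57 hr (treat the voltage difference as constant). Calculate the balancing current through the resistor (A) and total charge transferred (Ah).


I_bal = dV / R = 0.164 / 69.95 = 0.0023445 A
Q = I_bal * t = 0.0023445 * 6.57 = 0.01540 Ah

I=0.0023445 A, Q=0.01540 Ah


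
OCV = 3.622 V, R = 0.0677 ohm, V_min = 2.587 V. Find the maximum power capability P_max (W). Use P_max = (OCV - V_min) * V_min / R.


dV = OCV - V_min = 1.035 V (so I_max = dV / R)
P_max = dV * V_min / R = 1.035 * 2.587 / 0.0677 = 39.55 W

39.55 W


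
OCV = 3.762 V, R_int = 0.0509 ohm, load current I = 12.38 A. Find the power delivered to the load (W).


Step 1: V_terminal = OCV - I*R = 3.762 - 12.38 * 0.0509 = 3.1319 V
Step 2: P_out = V_terminal * I = 3.1319 * 12.38 = 38.77 W

38.77 W


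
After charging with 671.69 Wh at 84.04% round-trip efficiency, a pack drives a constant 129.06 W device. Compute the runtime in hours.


Step 1: E_discharge = eta/100 * E_charge = 84.04/100 * 671.69 = 564.49 Wh
Step 2: t = E_discharge / P = 564.49 / 129.06 = 4.374 hr

4.374 hr


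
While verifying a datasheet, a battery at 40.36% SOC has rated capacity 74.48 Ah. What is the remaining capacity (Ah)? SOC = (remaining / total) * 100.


remaining = SOC / 100 * total = 40.36 / 100 * 74.48 = 30.06 Ah

30.06 Ah


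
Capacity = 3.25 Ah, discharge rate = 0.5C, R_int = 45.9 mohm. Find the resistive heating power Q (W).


Convert: R = 45.9 mohm = 0.0459 ohm
Step 1: I = C_rate * capacity = 0.5 * 3.25 = 1.625 A
Step 2: Q = I^2 * R = 1.625^2 * 0.0459 = 2.6406 * 0.0459 = 0.1212 W

0.1212 W


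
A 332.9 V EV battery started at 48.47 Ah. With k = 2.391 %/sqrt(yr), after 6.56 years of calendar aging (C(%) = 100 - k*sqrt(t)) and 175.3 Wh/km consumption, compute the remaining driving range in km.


Step 1: capacity retention = 100 - 2.391 * sqrt(6.56) = 100 - 2.391 * 2.5612 = 93.876%
Step 2: C_now = 48.47 * 93.876/100 = 45.502 Ah
Step 3: E_pack = V * C_now = 332.9 * 45.502 = 15148 Wh
Step 4: range = E_pack / consumption = 15148 / 175.3 = 86.41 km

86.41 km


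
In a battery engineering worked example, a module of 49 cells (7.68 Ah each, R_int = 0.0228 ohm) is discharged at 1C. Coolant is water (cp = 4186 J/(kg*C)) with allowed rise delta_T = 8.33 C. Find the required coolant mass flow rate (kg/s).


Step 1: I = 1 * 7.68 = 7.68 A
Step 2: Q_cell = I^2 * R = 7.68^2 * 0.0228 = 1.3448 W
Step 3: Q_total = 49 * 1.3448 = 65.895 W
Step 4: m_dot = Q_total / (cp * dT) = 65.895 / (4186 * 8.33) = 0.001890 kg/s

0.001890 kg/s


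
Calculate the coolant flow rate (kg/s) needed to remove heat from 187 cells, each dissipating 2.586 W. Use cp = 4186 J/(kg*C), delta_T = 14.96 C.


Q_total = 187 * 2.586 = 483.58 W
m_dot = Q_total / (cp * dT) = 483.58 / (4186 * 14.96) = 0.007722 kg/s

0.007722 kg/s


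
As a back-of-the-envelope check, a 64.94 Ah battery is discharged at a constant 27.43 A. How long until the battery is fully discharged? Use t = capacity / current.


Runtime = 64.94 Ah / 27.43 A = 2.367 hr

2.367 hr


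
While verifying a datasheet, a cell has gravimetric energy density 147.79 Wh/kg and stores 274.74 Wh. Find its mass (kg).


m = E / ED = 274.74 / 147.79 = 1.859 kg

1.859 kg


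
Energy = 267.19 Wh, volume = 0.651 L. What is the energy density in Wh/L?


Volumetric ED = 267.19 Wh / 0.651 L = 410.4 Wh/L

410.4 Wh/L


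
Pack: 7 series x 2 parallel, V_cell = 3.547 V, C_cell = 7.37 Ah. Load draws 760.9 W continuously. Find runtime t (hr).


Step 1: E_pack = Ns * V_cell * Np * C_cell = 7 * 3.547 * 2 * 7.37 = 365.98 Wh
Step 2: t = E_pack / P = 365.98 / 760.9 = 0.4810 hr

0.4810 hr


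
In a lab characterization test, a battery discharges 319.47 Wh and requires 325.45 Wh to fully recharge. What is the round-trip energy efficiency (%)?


eta_e = E_dis / E_chg * 100 = 319.47 / 325.45 * 100 = 98.16%

98.16%


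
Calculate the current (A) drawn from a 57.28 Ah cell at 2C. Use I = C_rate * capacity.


I = C_rate * capacity = 2 * 57.28 = 114.56 A

114.56 A


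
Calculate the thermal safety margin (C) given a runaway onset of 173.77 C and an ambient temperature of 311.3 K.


Convert: T_ambient = 311.3 K = 38.15 C
margin = 173.77 - 38.15 = 135.62 C

135.62 C


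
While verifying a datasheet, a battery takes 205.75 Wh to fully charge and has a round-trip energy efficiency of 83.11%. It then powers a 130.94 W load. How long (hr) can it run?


Step 1: E_discharge = eta/100 * E_charge = 83.11/100 * 205.75 = 171 Wh
Step 2: t = E_discharge / P = 171 / 130.94 = 1.306 hr

1.306 hr


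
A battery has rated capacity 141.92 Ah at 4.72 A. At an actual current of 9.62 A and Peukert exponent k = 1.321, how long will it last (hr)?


t_rated = C / I_rated = 141.92 / 4.72 = 30.068 hr
(I_rated/I)^k = (0.49064)^1.321 = 0.39039
t = t_rated * (I_rated/I)^k = 30.068 * 0.39039 = 11.74 hr

11.74 hr


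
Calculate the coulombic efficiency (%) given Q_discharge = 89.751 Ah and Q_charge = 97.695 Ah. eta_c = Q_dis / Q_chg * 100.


Coulombic efficiency = 89.751/97.695 * 100% = 91.87%

91.87%


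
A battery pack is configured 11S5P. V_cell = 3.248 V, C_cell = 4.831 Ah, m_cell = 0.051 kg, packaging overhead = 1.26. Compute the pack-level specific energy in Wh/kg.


Step 1: V_pack = 11 * 3.248 = 35.728 V
Step 2: C_pack = 5 * 4.831 = 24.155 Ah
Step 3: E_pack = V_pack * C_pack = 35.728 * 24.155 = 863.01 Wh
Step 4: m_pack = 11 * 5 * 0.051 * 1.26 = 3.5343 kg
Step 5: ED = E_pack / m_pack = 863.01 / 3.5343 = 244.2 Wh/kg

244.2 Wh/kg


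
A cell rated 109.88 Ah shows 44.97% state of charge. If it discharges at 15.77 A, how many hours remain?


Step 1: remaining = SOC/100 * C_total = 44.97/100 * 109.88 = 49.413 Ah
Step 2: t = remaining / I = 49.413 / 15.77 = 3.133 hr

3.133 hr


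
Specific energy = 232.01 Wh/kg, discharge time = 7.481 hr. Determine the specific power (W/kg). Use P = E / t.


Specific power = 232.01 Wh/kg / 7.481 hr = 31.01 W/kg

31.01 W/kg


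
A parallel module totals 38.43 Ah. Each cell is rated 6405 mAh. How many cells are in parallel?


Convert: C_cell = 6405 mAh = 6.405 Ah
n = C_total / C_cell = 38.43 / 6.405 = 6

6


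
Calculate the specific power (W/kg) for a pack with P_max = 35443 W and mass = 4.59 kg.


SP = P / m = 35443 / 4.59 = 7722 W/kg

7722 W/kg


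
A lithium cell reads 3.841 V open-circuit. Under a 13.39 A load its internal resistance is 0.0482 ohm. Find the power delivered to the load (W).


Step 1: V_terminal = OCV - I*R = 3.841 - 13.39 * 0.0482 = 3.1956 V
Step 2: P_out = V_terminal * I = 3.1956 * 13.39 = 42.79 W

42.79 W


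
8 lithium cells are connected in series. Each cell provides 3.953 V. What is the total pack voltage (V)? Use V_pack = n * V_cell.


With 8 cells in series at 3.953 V each, V_pack = 31.624 V

31.624 V


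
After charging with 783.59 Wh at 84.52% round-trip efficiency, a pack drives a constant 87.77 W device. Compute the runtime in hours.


Step 1: E_discharge = eta/100 * E_charge = 84.52/100 * 783.59 = 662.29 Wh
Step 2: t = E_discharge / P = 662.29 / 87.77 = 7.546 hr

7.546 hr


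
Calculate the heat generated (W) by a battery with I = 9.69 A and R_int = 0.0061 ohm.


Q = I^2 * R = 9.69^2 * 0.0061 = 0.5728 W

0.5728 W


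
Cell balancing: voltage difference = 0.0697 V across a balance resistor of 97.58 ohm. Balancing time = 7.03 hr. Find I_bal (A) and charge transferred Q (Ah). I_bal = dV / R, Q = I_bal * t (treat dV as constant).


First, Ohm's law: I_bal = 0.0697 V / 97.58 ohm = 7.1429e-04 A
Then Q = I * t = 7.1429e-04 A * 7.03 hr = 0.005021 Ah

I=7.1429e-04 A, Q=0.005021 Ah


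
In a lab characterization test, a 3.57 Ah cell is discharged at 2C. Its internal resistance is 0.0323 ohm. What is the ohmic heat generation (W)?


Step 1: I = C_rate * capacity = 2 * 3.57 = 7.14 A
Step 2: Q = I^2 * R = 7.14^2 * 0.0323 = 50.98 * 0.0323 = 1.647 W

1.647 W


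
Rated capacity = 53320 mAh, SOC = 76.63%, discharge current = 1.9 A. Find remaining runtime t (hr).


Convert: C_total = 53320 mAh = 53.32 Ah
Step 1: remaining = SOC/100 * C_total = 76.63/100 * 53.32 = 40.859 Ah
Step 2: t = remaining / I = 40.859 / 1.9 = 21.50 hr

21.50 hr


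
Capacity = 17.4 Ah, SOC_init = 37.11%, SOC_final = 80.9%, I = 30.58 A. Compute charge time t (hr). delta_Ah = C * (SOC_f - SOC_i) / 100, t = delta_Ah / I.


Step 1: dSOC = 80.9% - 37.11% = 43.79%
Step 2: delta_Ah = 17.4 * 43.79 / 100 = 7.6195 Ah
Step 3: t = 7.6195 / 30.58 = 0.2492 hr

0.2492 hr


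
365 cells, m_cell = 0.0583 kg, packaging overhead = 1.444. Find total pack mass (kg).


m_pack = n * m_cell * overhead = 365 * 0.0583 * 1.444 = 30.73 kg

30.73 kg


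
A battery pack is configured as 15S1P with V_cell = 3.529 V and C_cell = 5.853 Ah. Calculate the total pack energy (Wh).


E = Ns * Vcell * Np * Ccell = 15 * 3.529 * 1 * 5.853 = 309.8 Wh

309.8 Wh


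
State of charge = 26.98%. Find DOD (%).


Complement of SOC: DOD = 100% - 26.98% = 73.02%

73.02%


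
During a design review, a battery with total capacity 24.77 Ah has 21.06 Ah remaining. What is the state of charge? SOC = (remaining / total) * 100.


SOC = (remaining / total) * 100 = (21.06 / 24.77) * 100 = 85.02%

85.02%


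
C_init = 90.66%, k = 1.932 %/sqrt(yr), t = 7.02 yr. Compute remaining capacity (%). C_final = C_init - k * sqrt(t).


sqrt(t) = sqrt(7.02) = 2.6495
C_final = 90.66 - 1.932 * 2.6495 = 85.54%

85.54%


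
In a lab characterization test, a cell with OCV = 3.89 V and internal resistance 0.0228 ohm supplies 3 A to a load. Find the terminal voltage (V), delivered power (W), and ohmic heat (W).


Step 1: V_terminal = OCV - I*R = 3.89 - 3 * 0.0228 = 3.8216 V
Step 2: P_out = V_terminal * I = 3.8216 * 3 = 11.46 W
Step 3: Q = I^2 * R = 3^2 * 0.0228 = 0.2052 W

V=3.8216 V, P=11.46 W, Q=0.2052 W


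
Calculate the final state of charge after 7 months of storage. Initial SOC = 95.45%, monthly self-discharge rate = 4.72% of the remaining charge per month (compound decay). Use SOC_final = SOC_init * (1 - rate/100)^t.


decay = (1 - 4.72/100)^7 = 0.71287
SOC_final = 95.45 * 0.71287 = 68.04%

68.04%


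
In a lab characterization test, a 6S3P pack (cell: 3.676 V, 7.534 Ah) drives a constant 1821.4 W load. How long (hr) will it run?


Step 1: E_pack = Ns * V_cell * Np * C_cell = 6 * 3.676 * 3 * 7.534 = 498.51 Wh
Step 2: t = E_pack / P = 498.51 / 1821.4 = 0.2737 hr

0.2737 hr


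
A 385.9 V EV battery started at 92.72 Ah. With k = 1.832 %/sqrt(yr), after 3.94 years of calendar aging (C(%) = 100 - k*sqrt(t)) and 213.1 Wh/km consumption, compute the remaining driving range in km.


Step 1: capacity retention = 100 - 1.832 * sqrt(3.94) = 100 - 1.832 * 1.9849 = 96.364%
Step 2: C_now = 92.72 * 96.364/100 = 89.349 Ah
Step 3: E_pack = V * C_now = 385.9 * 89.349 = 34480 Wh
Step 4: range = E_pack / consumption = 34480 / 213.1 = 161.8 km

161.8 km


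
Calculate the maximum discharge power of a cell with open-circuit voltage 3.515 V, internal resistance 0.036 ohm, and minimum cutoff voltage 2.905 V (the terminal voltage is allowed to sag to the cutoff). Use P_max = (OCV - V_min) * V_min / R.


dV = OCV - V_min = 0.61 V (so I_max = dV / R)
P_max = dV * V_min / R = 0.61 * 2.905 / 0.036 = 49.22 W

49.22 W


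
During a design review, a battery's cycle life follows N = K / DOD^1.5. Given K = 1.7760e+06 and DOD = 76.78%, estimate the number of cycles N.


DOD^1.5 = 672.78
N = K / DOD^1.5 = 1.7760e+06 / 672.78 = 2640

2640 cycles


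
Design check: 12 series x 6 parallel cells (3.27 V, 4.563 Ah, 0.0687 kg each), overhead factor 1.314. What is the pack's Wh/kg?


Step 1: V_pack = 12 * 3.27 = 39.24 V
Step 2: C_pack = 6 * 4.563 = 27.378 Ah
Step 3: E_pack = V_pack * C_pack = 39.24 * 27.378 = 1074.3 Wh
Step 4: m_pack = 12 * 6 * 0.0687 * 1.314 = 6.4996 kg
Step 5: ED = E_pack / m_pack = 1074.3 / 6.4996 = 165.3 Wh/kg

165.3 Wh/kg


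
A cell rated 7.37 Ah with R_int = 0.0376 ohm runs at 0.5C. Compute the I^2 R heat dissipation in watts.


Step 1: I = C_rate * capacity = 0.5 * 7.37 = 3.685 A
Step 2: Q = I^2 * R = 3.685^2 * 0.0376 = 13.579 * 0.0376 = 0.5106 W

0.5106 W


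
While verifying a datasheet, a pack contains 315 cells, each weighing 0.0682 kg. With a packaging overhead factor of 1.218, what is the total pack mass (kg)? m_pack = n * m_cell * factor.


m_pack = n * m_cell * overhead = 315 * 0.0682 * 1.218 = 26.17 kg

26.17 kg


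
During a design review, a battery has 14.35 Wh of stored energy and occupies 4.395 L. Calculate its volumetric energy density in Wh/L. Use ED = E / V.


ED = E / V = 14.35 / 4.395 = 3.265 Wh/L

3.265 Wh/L


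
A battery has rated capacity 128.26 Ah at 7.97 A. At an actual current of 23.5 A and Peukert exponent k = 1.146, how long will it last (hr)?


t_rated = C / I_rated = 128.26 / 7.97 = 16.093 hr
(I_rated/I)^k = (0.33915)^1.146 = 0.28962
t = t_rated * (I_rated/I)^k = 16.093 * 0.28962 = 4.661 hr

4.661 hr


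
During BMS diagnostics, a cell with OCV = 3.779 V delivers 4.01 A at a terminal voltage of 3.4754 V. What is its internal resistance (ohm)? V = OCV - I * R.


R = (OCV - V) / I = (3.779 - 3.4754) / 4.01 = 0.07571 ohm

0.07571 ohm


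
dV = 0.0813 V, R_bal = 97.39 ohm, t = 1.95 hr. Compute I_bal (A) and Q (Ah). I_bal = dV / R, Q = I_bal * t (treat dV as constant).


I_bal = dV / R = 0.0813 / 97.39 = 8.3479e-04 A
Q = I_bal * t = 8.3479e-04 * 1.95 = 0.001628 Ah

I=8.3479e-04 A, Q=0.001628 Ah


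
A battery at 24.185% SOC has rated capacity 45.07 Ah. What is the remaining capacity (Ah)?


remaining = SOC / 100 * total = 24.185 / 100 * 45.07 = 10.90 Ah

10.90 Ah


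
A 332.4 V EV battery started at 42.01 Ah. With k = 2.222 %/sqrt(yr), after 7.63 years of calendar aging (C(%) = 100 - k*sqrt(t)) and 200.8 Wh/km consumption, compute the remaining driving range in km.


Step 1: capacity retention = 100 - 2.222 * sqrt(7.63) = 100 - 2.222 * 2.7622 = 93.862%
Step 2: C_now = 42.01 * 93.862/100 = 39.431 Ah
Step 3: E_pack = V * C_now = 332.4 * 39.431 = 13107 Wh
Step 4: range = E_pack / consumption = 13107 / 200.8 = 65.27 km

65.27 km


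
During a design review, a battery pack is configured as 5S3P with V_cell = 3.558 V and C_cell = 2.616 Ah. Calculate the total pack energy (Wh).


E = Ns * Vcell * Np * Ccell = 5 * 3.558 * 3 * 2.616 = 139.6 Wh

139.6 Wh


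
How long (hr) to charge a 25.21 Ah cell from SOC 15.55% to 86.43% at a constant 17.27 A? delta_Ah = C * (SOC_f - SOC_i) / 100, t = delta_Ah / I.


Step 1: dSOC = 86.43% - 15.55% = 70.88%
Step 2: delta_Ah = 25.21 * 70.88 / 100 = 17.869 Ah
Step 3: t = 17.869 / 17.27 = 1.035 hr

1.035 hr


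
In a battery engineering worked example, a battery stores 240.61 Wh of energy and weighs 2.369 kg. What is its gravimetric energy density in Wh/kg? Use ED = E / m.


ED = E / m = 240.61 / 2.369 = 101.6 Wh/kg

101.6 Wh/kg


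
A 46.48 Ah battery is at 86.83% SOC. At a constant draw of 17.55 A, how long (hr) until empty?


Step 1: remaining = SOC/100 * C_total = 86.83/100 * 46.48 = 40.359 Ah
Step 2: t = remaining / I = 40.359 / 17.55 = 2.300 hr

2.300 hr


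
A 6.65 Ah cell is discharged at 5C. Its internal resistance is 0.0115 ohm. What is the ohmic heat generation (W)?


Step 1: I = C_rate * capacity = 5 * 6.65 = 33.25 A
Step 2: Q = I^2 * R = 33.25^2 * 0.0115 = 1105.6 * 0.0115 = 12.71 W

12.71 W


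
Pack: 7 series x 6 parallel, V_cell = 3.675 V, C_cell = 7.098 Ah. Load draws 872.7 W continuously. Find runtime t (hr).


Step 1: E_pack = Ns * V_cell * Np * C_cell = 7 * 3.675 * 6 * 7.098 = 1095.6 Wh
Step 2: t = E_pack / P = 1095.6 / 872.7 = 1.255 hr

1.255 hr


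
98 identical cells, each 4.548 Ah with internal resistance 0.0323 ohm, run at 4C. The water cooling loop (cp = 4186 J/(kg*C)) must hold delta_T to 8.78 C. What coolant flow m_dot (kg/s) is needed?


Step 1: I = 4 * 4.548 = 18.192 A
Step 2: Q_cell = I^2 * R = 18.192^2 * 0.0323 = 10.69 W
Step 3: Q_total = 98 * 10.69 = 1047.6 W
Step 4: m_dot = Q_total / (cp * dT) = 1047.6 / (4186 * 8.78) = 0.02850 kg/s

0.02850 kg/s


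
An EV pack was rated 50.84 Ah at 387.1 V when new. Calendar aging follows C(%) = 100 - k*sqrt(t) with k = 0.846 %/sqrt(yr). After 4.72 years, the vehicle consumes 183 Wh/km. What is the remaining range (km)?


Step 1: capacity retention = 100 - 0.846 * sqrt(4.72) = 100 - 0.846 * 2.1726 = 98.162%
Step 2: C_now = 50.84 * 98.162/100 = 49.906 Ah
Step 3: E_pack = V * C_now = 387.1 * 49.906 = 19319 Wh
Step 4: range = E_pack / consumption = 19319 / 183 = 105.6 km

105.6 km


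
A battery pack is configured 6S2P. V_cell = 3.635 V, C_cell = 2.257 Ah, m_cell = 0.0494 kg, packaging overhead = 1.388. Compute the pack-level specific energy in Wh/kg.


Step 1: V_pack = 6 * 3.635 = 21.81 V
Step 2: C_pack = 2 * 2.257 = 4.514 Ah
Step 3: E_pack = V_pack * C_pack = 21.81 * 4.514 = 98.45 Wh
Step 4: m_pack = 6 * 2 * 0.0494 * 1.388 = 0.82281 kg
Step 5: ED = E_pack / m_pack = 98.45 / 0.82281 = 119.7 Wh/kg

119.7 Wh/kg


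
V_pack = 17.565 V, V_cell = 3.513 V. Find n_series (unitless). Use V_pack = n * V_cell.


Rearranging: n = V_pack / V_cell = 17.565 / 3.513 = 5 cells

5


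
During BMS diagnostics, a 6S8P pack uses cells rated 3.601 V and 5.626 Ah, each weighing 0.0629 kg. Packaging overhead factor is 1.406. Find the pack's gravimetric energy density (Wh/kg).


Step 1: V_pack = 6 * 3.601 = 21.606 V
Step 2: C_pack = 8 * 5.626 = 45.008 Ah
Step 3: E_pack = V_pack * C_pack = 21.606 * 45.008 = 972.44 Wh
Step 4: m_pack = 6 * 8 * 0.0629 * 1.406 = 4.245 kg
Step 5: ED = E_pack / m_pack = 972.44 / 4.245 = 229.1 Wh/kg

229.1 Wh/kg


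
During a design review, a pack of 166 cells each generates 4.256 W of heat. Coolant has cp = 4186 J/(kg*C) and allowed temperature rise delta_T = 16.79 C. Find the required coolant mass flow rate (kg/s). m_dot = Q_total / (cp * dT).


Step 1: Total heat Q = 166 * 4.256 W = 706.5 W
Step 2: denom = cp * dT = 4186 * 16.79 = 70283
Step 3: m_dot = 706.5 / 70283 = 0.01005 kg/s

0.01005 kg/s


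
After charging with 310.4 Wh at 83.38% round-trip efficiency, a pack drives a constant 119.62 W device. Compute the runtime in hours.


Step 1: E_discharge = eta/100 * E_charge = 83.38/100 * 310.4 = 258.81 Wh
Step 2: t = E_discharge / P = 258.81 / 119.62 = 2.164 hr

2.164 hr


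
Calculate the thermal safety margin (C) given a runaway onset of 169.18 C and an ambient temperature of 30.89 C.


Safety margin = 169.18 C - 30.89 C = 138.29 C

138.29 C


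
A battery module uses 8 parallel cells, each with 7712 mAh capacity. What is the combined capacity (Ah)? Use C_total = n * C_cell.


Convert: C_cell = 7712 mAh = 7.712 Ah
C_total = 8 * 7.712 = 61.696 Ah

61.696 Ah


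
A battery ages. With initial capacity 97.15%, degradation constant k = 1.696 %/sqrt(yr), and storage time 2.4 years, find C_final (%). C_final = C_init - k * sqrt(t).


sqrt(t) = sqrt(2.4) = 1.5492
C_final = 97.15 - 1.696 * 1.5492 = 94.52%

94.52%


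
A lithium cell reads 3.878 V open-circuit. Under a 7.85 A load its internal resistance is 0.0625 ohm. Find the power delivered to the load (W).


Step 1: V_terminal = OCV - I*R = 3.878 - 7.85 * 0.0625 = 3.3874 V
Step 2: P_out = V_terminal * I = 3.3874 * 7.85 = 26.59 W

26.59 W


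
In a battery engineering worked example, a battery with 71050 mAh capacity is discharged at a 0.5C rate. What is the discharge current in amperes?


Convert: capacity = 71050 mAh = 71.05 Ah
I = C_rate * capacity = 0.5 * 71.05 = 35.525 A

35.525 A


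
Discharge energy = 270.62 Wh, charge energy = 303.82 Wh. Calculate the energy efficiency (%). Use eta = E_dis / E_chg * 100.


Round-trip efficiency = 270.62/303.82 * 100% = 89.07%

89.07%


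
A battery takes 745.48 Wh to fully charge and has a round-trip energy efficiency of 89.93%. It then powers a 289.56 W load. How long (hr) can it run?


Step 1: E_discharge = eta/100 * E_charge = 89.93/100 * 745.48 = 670.41 Wh
Step 2: t = E_discharge / P = 670.41 / 289.56 = 2.315 hr

2.315 hr


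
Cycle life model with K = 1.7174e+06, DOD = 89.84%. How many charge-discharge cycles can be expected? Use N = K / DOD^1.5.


DOD^1.5 = 851.54
N = K / DOD^1.5 = 1.7174e+06 / 851.54 = 2017

2017 cycles


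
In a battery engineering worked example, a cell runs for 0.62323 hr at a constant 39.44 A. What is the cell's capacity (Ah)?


C = I * t = 39.44 * 0.62323 = 24.58 Ah

24.58 Ah


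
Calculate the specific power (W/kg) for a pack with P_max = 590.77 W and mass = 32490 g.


Convert: m = 32490 g = 32.49 kg
Specific power = 590.77 W / 32.49 kg = 18.18 W/kg

18.18 W/kg


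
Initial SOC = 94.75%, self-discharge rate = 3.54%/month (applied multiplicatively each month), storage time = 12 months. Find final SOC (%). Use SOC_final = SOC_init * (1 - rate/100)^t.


decay = (1 - 3.54/100)^12 = 0.64888
SOC_final = 94.75 * 0.64888 = 61.48%

61.48%


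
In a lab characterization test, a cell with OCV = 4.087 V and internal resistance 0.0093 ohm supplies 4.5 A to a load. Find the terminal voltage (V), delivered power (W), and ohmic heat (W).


Step 1: V_terminal = OCV - I*R = 4.087 - 4.5 * 0.0093 = 4.0452 V
Step 2: P_out = V_terminal * I = 4.0452 * 4.5 = 18.20 W
Step 3: Q = I^2 * R = 4.5^2 * 0.0093 = 0.1883 W

V=4.0452 V, P=18.20 W, Q=0.1883 W


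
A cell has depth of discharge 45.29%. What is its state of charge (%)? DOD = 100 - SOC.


SOC = 100 - DOD = 100 - 45.29 = 54.71%

54.71%


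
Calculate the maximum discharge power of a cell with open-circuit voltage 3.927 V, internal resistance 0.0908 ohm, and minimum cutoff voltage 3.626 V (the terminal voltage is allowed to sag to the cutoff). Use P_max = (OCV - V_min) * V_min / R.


P_max = (OCV - V_min) * V_min / R = (3.927 - 3.626) * 3.626 / 0.0908 = 0.301 * 3.626 / 0.0908 = 12.02 W

12.02 W


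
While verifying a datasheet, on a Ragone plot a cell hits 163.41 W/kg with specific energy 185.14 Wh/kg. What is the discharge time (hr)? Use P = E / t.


t = E / P = 185.14 / 163.41 = 1.133 hr

1.133 hr


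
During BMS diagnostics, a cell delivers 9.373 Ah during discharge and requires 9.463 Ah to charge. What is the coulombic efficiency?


eta_c = Q_dis / Q_chg * 100 = 9.373 / 9.463 * 100 = 99.05%

99.05%


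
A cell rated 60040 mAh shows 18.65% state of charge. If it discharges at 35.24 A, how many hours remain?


Convert: C_total = 60040 mAh = 60.04 Ah
Step 1: remaining = SOC/100 * C_total = 18.65/100 * 60.04 = 11.197 Ah
Step 2: t = remaining / I = 11.197 / 35.24 = 0.3177 hr

0.3177 hr


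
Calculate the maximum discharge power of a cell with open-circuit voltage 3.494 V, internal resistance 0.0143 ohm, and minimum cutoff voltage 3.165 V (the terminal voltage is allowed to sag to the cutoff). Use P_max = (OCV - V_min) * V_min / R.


P_max = (OCV - V_min) * V_min / R = (3.494 - 3.165) * 3.165 / 0.0143 = 0.329 * 3.165 / 0.0143 = 72.82 W

72.82 W


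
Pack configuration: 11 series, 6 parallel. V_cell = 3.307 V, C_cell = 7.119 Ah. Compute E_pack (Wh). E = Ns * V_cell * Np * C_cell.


E = Ns * Vcell * Np * Ccell = 11 * 3.307 * 6 * 7.119 = 1554 Wh

1554 Wh


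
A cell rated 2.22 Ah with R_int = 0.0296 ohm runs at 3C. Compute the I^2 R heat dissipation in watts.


Step 1: I = C_rate * capacity = 3 * 2.22 = 6.66 A
Step 2: Q = I^2 * R = 6.66^2 * 0.0296 = 44.356 * 0.0296 = 1.313 W

1.313 W


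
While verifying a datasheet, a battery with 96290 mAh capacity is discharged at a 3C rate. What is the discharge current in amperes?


Convert: capacity = 96290 mAh = 96.29 Ah
At 3C: I = 3 * 96.29 Ah = 288.87 A

288.87 A


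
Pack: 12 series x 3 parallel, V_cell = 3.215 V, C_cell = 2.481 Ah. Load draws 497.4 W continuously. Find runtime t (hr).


Step 1: E_pack = Ns * V_cell * Np * C_cell = 12 * 3.215 * 3 * 2.481 = 287.15 Wh
Step 2: t = E_pack / P = 287.15 / 497.4 = 0.5773 hr

0.5773 hr


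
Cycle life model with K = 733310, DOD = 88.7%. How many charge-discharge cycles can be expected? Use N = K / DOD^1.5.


DOD^1.5 = 835.38
N = K / DOD^1.5 = 733310 / 835.38 = 877.8

877.8 cycles


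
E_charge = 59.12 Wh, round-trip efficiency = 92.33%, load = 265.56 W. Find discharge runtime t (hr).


Step 1: E_discharge = eta/100 * E_charge = 92.33/100 * 59.12 = 54.585 Wh
Step 2: t = E_discharge / P = 54.585 / 265.56 = 0.2055 hr

0.2055 hr


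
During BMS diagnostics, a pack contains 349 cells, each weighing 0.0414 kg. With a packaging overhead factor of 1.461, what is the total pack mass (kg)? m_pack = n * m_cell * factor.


m_pack = n * m_cell * overhead = 349 * 0.0414 * 1.461 = 21.11 kg

21.11 kg


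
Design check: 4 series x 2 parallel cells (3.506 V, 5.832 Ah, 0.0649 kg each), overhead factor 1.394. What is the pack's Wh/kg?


Step 1: V_pack = 4 * 3.506 = 14.024 V
Step 2: C_pack = 2 * 5.832 = 11.664 Ah
Step 3: E_pack = V_pack * C_pack = 14.024 * 11.664 = 163.58 Wh
Step 4: m_pack = 4 * 2 * 0.0649 * 1.394 = 0.72376 kg
Step 5: ED = E_pack / m_pack = 163.58 / 0.72376 = 226.0 Wh/kg

226.0 Wh/kg


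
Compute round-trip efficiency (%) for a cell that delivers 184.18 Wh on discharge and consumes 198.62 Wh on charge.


eta_e = E_dis / E_chg * 100 = 184.18 / 198.62 * 100 = 92.73%

92.73%


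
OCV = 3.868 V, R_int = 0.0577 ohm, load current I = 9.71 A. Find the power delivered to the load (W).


Step 1: V_terminal = OCV - I*R = 3.868 - 9.71 * 0.0577 = 3.3077 V
Step 2: P_out = V_terminal * I = 3.3077 * 9.71 = 32.12 W

32.12 W


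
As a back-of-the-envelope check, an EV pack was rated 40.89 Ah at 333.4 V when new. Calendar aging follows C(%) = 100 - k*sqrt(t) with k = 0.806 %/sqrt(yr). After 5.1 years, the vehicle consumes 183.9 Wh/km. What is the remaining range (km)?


Step 1: capacity retention = 100 - 0.806 * sqrt(5.1) = 100 - 0.806 * 2.2583 = 98.18%
Step 2: C_now = 40.89 * 98.18/100 = 40.146 Ah
Step 3: E_pack = V * C_now = 333.4 * 40.146 = 13385 Wh
Step 4: range = E_pack / consumption = 13385 / 183.9 = 72.78 km

72.78 km


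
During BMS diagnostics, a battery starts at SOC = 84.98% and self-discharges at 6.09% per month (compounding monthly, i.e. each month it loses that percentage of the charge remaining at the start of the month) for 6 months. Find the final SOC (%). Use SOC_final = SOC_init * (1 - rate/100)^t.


Monthly retention factor = 1 - 6.09/100 = 0.9391
Over 6 months: factor^6 = 0.68592
SOC_final = 84.98 * 0.68592 = 58.29%

58.29%


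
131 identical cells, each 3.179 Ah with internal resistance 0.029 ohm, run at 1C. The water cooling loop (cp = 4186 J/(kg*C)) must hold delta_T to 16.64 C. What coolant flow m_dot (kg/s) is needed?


Step 1: I = 1 * 3.179 = 3.179 A
Step 2: Q_cell = I^2 * R = 3.179^2 * 0.029 = 0.29308 W
Step 3: Q_total = 131 * 0.29308 = 38.393 W
Step 4: m_dot = Q_total / (cp * dT) = 38.393 / (4186 * 16.64) = 5.512e-04 kg/s

5.512e-04 kg/s


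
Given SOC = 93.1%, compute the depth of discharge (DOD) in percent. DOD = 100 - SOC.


Complement of SOC: DOD = 100% - 93.1% = 6.9%

6.9%


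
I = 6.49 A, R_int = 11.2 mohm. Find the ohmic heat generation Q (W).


Convert: R = 11.2 mohm = 0.0112 ohm
I^2 = 42.12
Q = 42.12 * 0.0112 = 0.4717 W

0.4717 W


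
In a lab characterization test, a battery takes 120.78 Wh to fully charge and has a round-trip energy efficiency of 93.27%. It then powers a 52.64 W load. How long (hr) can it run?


Step 1: E_discharge = eta/100 * E_charge = 93.27/100 * 120.78 = 112.65 Wh
Step 2: t = E_discharge / P = 112.65 / 52.64 = 2.140 hr

2.140 hr


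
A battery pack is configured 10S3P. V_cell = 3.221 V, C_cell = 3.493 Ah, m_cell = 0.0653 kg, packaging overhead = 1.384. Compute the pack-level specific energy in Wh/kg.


Step 1: V_pack = 10 * 3.221 = 32.21 V
Step 2: C_pack = 3 * 3.493 = 10.479 Ah
Step 3: E_pack = V_pack * C_pack = 32.21 * 10.479 = 337.53 Wh
Step 4: m_pack = 10 * 3 * 0.0653 * 1.384 = 2.7113 kg
Step 5: ED = E_pack / m_pack = 337.53 / 2.7113 = 124.5 Wh/kg

124.5 Wh/kg


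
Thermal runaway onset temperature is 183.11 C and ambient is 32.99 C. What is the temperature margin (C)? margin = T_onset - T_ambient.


Safety margin = 183.11 C - 32.99 C = 150.12 C

150.12 C


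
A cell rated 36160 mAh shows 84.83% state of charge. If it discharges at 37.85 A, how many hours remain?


Convert: C_total = 36160 mAh = 36.16 Ah
Step 1: remaining = SOC/100 * C_total = 84.83/100 * 36.16 = 30.675 Ah
Step 2: t = remaining / I = 30.675 / 37.85 = 0.8104 hr

0.8104 hr


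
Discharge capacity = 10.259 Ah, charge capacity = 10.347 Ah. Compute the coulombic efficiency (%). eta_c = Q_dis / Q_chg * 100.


eta_c = Q_dis / Q_chg * 100 = 10.259 / 10.347 * 100 = 99.15%

99.15%


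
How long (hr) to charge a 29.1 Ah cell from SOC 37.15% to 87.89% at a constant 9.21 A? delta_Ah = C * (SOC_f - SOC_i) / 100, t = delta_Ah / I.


delta_Ah = 29.1 * (87.89 - 37.15) / 100 = 14.765 Ah
t = delta_Ah / I = 14.765 / 9.21 = 1.603 hr

1.603 hr


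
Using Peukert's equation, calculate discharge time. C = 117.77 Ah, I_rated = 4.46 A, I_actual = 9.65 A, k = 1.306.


t_rated = C / I_rated = 117.77 / 4.46 = 26.406 hr
(I_rated/I)^k = (0.46218)^1.306 = 0.36496
t = t_rated * (I_rated/I)^k = 26.406 * 0.36496 = 9.637 hr

9.637 hr


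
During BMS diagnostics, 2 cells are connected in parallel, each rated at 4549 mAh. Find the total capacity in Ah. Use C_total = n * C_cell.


Convert: C_cell = 4549 mAh = 4.549 Ah
C_total = 2 * 4.549 = 9.098 Ah

9.098 Ah


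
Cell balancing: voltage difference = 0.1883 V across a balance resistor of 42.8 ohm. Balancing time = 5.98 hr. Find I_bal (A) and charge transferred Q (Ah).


I_bal = dV / R = 0.1883 / 42.8 = 0.0043995 A
Q = I_bal * t = 0.0043995 * 5.98 = 0.02631 Ah

I=0.0043995 A, Q=0.02631 Ah


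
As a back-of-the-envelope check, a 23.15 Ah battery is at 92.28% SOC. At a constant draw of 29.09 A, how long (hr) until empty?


Step 1: remaining = SOC/100 * C_total = 92.28/100 * 23.15 = 21.363 Ah
Step 2: t = remaining / I = 21.363 / 29.09 = 0.7344 hr

0.7344 hr


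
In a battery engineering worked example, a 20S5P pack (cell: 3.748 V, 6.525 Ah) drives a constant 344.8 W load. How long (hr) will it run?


Step 1: E_pack = Ns * V_cell * Np * C_cell = 20 * 3.748 * 5 * 6.525 = 2445.6 Wh
Step 2: t = E_pack / P = 2445.6 / 344.8 = 7.093 hr

7.093 hr


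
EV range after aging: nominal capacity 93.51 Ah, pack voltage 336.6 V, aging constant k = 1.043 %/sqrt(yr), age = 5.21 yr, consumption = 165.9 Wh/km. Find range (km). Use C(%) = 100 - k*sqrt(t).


Step 1: capacity retention = 100 - 1.043 * sqrt(5.21) = 100 - 1.043 * 2.2825 = 97.619%
Step 2: C_now = 93.51 * 97.619/100 = 91.284 Ah
Step 3: E_pack = V * C_now = 336.6 * 91.284 = 30726 Wh
Step 4: range = E_pack / consumption = 30726 / 165.9 = 185.2 km

185.2 km


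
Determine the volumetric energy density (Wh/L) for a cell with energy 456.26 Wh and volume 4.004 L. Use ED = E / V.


Volumetric ED = 456.26 Wh / 4.004 L = 114.0 Wh/L

114.0 Wh/L


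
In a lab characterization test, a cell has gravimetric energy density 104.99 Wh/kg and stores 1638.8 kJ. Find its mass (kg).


Convert: E = 1638.8 kJ = 455.22 Wh
m = E / ED = 455.22 / 104.99 = 4.336 kg

4.336 kg


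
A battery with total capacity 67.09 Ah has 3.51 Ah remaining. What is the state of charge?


SOC% = 3.51 / 67.09 * 100 = 5.232%

5.232%


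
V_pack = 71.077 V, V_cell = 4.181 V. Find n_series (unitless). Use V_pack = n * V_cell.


n = V_pack / V_cell = 71.077 / 4.181 = 17

17


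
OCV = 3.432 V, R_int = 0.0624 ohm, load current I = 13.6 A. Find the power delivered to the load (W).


Step 1: V_terminal = OCV - I*R = 3.432 - 13.6 * 0.0624 = 2.5834 V
Step 2: P_out = V_terminal * I = 2.5834 * 13.6 = 35.13 W

35.13 W


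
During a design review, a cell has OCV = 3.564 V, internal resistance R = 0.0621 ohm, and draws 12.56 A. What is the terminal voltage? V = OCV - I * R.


V = OCV - I*R = 3.564 - 12.56 * 0.0621 = 2.784 V

2.784 V


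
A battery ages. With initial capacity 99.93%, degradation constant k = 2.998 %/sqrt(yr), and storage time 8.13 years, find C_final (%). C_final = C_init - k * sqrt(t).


Step 1: sqrt(8.13 yr) = 2.8513
Step 2: drop = 2.998 * 2.8513 = 8.5482
Step 3: C_final = 99.93 - 8.5482 = 91.38%

91.38%


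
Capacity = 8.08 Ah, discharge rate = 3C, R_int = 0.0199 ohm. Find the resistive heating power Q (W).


Step 1: I = C_rate * capacity = 3 * 8.08 = 24.24 A
Step 2: Q = I^2 * R = 24.24^2 * 0.0199 = 587.58 * 0.0199 = 11.69 W

11.69 W


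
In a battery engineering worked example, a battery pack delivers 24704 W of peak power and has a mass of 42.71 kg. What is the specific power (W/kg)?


Specific power = 24704 W / 42.71 kg = 578.4 W/kg

578.4 W/kg


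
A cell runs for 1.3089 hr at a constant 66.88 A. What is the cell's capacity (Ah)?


C = I * t = 66.88 * 1.3089 = 87.54 Ah

87.54 Ah


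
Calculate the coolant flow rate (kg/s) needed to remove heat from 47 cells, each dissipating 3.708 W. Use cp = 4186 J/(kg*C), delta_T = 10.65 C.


Q_total = 47 * 3.708 = 174.28 W
m_dot = Q_total / (cp * dT) = 174.28 / (4186 * 10.65) = 0.003909 kg/s

0.003909 kg/s


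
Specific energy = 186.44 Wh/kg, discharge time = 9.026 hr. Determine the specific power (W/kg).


P_specific = E / t = 186.44 / 9.026 = 20.66 W/kg

20.66 W/kg


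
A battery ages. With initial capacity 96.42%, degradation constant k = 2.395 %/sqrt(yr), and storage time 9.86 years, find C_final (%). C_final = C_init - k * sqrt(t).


Step 1: sqrt(9.86 yr) = 3.1401
Step 2: drop = 2.395 * 3.1401 = 7.5205
Step 3: C_final = 96.42 - 7.5205 = 88.90%

88.90%


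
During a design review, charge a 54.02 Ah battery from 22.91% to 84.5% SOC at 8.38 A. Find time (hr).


delta_Ah = 54.02 * (84.5 - 22.91) / 100 = 33.271 Ah
t = delta_Ah / I = 33.271 / 8.38 = 3.970 hr

3.970 hr


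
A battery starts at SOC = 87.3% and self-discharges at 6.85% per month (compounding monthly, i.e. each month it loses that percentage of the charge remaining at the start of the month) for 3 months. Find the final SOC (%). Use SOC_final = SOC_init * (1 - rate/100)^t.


Monthly retention factor = 1 - 6.85/100 = 0.9315
Over 3 months: factor^3 = 0.80826
SOC_final = 87.3 * 0.80826 = 70.56%

70.56%


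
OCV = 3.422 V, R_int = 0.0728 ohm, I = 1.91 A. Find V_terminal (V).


V = OCV - I*R = 3.422 - 1.91 * 0.0728 = 3.283 V

3.283 V


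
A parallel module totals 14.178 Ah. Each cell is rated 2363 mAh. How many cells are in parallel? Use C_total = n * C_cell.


Convert: C_cell = 2363 mAh = 2.363 Ah
n = C_total / C_cell = 14.178 / 2.363 = 6

6


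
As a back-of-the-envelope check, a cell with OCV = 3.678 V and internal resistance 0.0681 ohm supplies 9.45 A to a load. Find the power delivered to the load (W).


Step 1: V_terminal = OCV - I*R = 3.678 - 9.45 * 0.0681 = 3.0345 V
Step 2: P_out = V_terminal * I = 3.0345 * 9.45 = 28.68 W

28.68 W


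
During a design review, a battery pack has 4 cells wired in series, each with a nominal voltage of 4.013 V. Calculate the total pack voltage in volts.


Series voltages add: 4 * 4.013 V = 16.052 V

16.052 V


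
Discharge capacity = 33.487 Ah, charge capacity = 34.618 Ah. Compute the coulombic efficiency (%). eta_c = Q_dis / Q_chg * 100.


Coulombic efficiency = 33.487/34.618 * 100% = 96.73%

96.73%


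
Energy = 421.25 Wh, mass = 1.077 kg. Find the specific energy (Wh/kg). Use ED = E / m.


ED = E / m = 421.25 / 1.077 = 391.1 Wh/kg

391.1 Wh/kg


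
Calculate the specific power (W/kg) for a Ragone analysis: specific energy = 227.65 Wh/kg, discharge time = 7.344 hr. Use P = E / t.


P_specific = E / t = 227.65 / 7.344 = 31.00 W/kg

31.00 W/kg


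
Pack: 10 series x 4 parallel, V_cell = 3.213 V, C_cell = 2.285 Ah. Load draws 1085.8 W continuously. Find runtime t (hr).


Step 1: E_pack = Ns * V_cell * Np * C_cell = 10 * 3.213 * 4 * 2.285 = 293.67 Wh
Step 2: t = E_pack / P = 293.67 / 1085.8 = 0.2705 hr

0.2705 hr


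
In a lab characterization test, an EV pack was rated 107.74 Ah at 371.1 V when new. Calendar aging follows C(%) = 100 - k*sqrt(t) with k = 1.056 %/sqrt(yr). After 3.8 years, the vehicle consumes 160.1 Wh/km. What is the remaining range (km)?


Step 1: capacity retention = 100 - 1.056 * sqrt(3.8) = 100 - 1.056 * 1.9494 = 97.941%
Step 2: C_now = 107.74 * 97.941/100 = 105.52 Ah
Step 3: E_pack = V * C_now = 371.1 * 105.52 = 39158 Wh
Step 4: range = E_pack / consumption = 39158 / 160.1 = 244.6 km

244.6 km


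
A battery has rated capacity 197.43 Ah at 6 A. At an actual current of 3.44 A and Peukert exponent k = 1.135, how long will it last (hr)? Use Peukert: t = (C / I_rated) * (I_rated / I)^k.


t_rated = C / I_rated = 197.43 / 6 = 32.905 hr
(I_rated/I)^k = (1.7442)^1.135 = 1.8802
t = t_rated * (I_rated/I)^k = 32.905 * 1.8802 = 61.87 hr

61.87 hr


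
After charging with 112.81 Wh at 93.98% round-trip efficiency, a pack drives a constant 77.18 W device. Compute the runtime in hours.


Step 1: E_discharge = eta/100 * E_charge = 93.98/100 * 112.81 = 106.02 Wh
Step 2: t = E_discharge / P = 106.02 / 77.18 = 1.374 hr

1.374 hr


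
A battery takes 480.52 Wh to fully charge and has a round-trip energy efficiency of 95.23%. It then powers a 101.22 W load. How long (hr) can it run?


Step 1: E_discharge = eta/100 * E_charge = 95.23/100 * 480.52 = 457.6 Wh
Step 2: t = E_discharge / P = 457.6 / 101.22 = 4.521 hr

4.521 hr


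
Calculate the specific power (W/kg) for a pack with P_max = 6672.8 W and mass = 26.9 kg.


SP = P / m = 6672.8 / 26.9 = 248.1 W/kg

248.1 W/kg


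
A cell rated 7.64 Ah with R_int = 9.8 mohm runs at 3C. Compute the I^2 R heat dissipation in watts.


Convert: R = 9.8 mohm = 0.0098 ohm
Step 1: I = C_rate * capacity = 3 * 7.64 = 22.92 A
Step 2: Q = I^2 * R = 22.92^2 * 0.0098 = 525.33 * 0.0098 = 5.148 W

5.148 W


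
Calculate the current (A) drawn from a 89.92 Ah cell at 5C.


At 5C: I = 5 * 89.92 Ah = 449.6 A

449.6 A


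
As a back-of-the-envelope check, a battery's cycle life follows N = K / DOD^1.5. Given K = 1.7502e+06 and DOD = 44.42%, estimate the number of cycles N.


DOD^1.5 = 296.05
N = K / DOD^1.5 = 1.7502e+06 / 296.05 = 5912

5912 cycles


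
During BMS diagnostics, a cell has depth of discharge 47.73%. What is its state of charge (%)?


SOC = 100 - DOD = 100 - 47.73 = 52.27%

52.27%


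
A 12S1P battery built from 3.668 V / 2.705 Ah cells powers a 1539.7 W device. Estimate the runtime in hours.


Step 1: E_pack = Ns * V_cell * Np * C_cell = 12 * 3.668 * 1 * 2.705 = 119.06 Wh
Step 2: t = E_pack / P = 119.06 / 1539.7 = 0.07733 hr

0.07733 hr


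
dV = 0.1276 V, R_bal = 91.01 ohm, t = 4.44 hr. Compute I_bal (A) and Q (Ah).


I_bal = dV / R = 0.1276 / 91.01 = 0.001402 A
Q = I_bal * t = 0.001402 * 4.44 = 0.006225 Ah

I=0.001402 A, Q=0.006225 Ah
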